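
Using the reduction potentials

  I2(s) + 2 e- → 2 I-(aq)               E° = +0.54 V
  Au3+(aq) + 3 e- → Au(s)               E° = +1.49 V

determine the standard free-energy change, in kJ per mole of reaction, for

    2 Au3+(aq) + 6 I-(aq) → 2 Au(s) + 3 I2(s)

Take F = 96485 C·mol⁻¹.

−550 kJ/mol

In the reaction as written Au3+(aq) is reduced, so the Au³⁺/Au couple is the cathode and I₂/I⁻ is the anode.
E°cell = +1.49 − (+0.54) = +0.95 V; balancing electrons gives n = 6.
ΔG° = −nFE°cell = −(6)(96485)(+0.95) J/mol = −550 kJ/mol.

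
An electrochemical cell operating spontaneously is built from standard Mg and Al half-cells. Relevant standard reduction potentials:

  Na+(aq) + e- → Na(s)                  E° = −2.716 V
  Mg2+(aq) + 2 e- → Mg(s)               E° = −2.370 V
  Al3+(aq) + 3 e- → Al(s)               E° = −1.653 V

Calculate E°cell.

The Al³⁺/Al couple has the higher E°, so Al ion is reduced (cathode) and Mg is oxidized (anode).
E°cell = E°(cathode) − E°(anode) = −1.653 − (−2.370) = +0.717 V.

+0.717 V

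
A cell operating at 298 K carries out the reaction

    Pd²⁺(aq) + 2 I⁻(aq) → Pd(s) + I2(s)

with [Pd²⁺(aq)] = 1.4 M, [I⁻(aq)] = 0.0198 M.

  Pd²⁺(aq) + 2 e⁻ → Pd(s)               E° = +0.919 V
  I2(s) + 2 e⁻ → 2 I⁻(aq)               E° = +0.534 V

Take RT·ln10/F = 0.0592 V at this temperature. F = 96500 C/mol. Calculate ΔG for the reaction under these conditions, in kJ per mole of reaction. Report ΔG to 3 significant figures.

E°cell = +0.919 − (+0.534) = +0.385 V; the balanced reaction transfers n = 2 electrons.
Q = 1 / ([Pd²⁺(aq)]·[I⁻(aq)]^2) = 1.82×10^3, so log Q = 3.261 and E = +0.385 − (0.0592/2)(3.261) = +0.2885 V.
Then ΔG = −nFE = −2 × 96500 × +0.2885 J/mol = −55.7 kJ/mol.

−55.7 kJ/mol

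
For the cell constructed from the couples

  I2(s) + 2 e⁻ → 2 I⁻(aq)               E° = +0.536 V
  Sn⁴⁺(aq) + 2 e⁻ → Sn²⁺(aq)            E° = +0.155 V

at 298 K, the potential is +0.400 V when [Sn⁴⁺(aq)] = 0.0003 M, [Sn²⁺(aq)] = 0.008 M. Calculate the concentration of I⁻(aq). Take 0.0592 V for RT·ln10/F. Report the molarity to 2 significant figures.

The I₂/I⁻ couple has the larger reduction potential, so it is the cathode: E°cell = +0.536 − (+0.155) = +0.381 V and n = 2.
Since E = E° − (0.0592/n)·log Q, log Q = n(E° − E)/0.0592 = −0.642.
Balancing electrons gives I2(s) + Sn²⁺(aq) → 2 I⁻(aq) + Sn⁴⁺(aq); thus Q = ([I⁻(aq)]^2·[Sn⁴⁺(aq)]) / [Sn²⁺(aq)].
Solving for the unknown gives log [I⁻(aq)] = 0.392, so [I⁻(aq)] ≈ 2.5 M.

2.5 M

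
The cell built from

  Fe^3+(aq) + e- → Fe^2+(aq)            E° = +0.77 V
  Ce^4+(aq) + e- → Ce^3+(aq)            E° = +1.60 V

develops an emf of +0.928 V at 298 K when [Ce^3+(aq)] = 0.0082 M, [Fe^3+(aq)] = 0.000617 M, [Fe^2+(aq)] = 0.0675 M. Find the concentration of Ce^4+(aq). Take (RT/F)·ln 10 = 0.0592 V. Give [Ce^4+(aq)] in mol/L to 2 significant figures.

0.0034 M

With Ce⁴⁺/Ce³⁺ at the cathode and Fe³⁺/Fe²⁺ at the anode, E°cell = +1.60 − (+0.77) = +0.83 V (n = 1).
Rearranging E = E° − (0.0592/n)·log Q gives log Q = 1(+0.83 − (+0.928))/0.0592 = −1.655.
Balancing electrons gives Ce^4+(aq) + Fe^2+(aq) → Ce^3+(aq) + Fe^3+(aq); thus Q = ([Ce^3+(aq)]·[Fe^3+(aq)]) / ([Ce^4+(aq)]·[Fe^2+(aq)]).
Substituting the known concentrations and solving, log [Ce^4+(aq)] = −2.470 and [Ce^4+(aq)] = 0.0034 M.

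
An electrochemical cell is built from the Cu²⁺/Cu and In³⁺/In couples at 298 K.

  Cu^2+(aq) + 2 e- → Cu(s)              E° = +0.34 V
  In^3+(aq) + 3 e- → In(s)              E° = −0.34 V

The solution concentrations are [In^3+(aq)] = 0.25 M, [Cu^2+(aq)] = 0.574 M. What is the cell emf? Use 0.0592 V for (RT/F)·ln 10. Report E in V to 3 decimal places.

Cu²⁺/Cu is reduced (cathode, E° = +0.34 V) and In³⁺/In is oxidized (anode).
The standard potential is +0.34 − (−0.34) = +0.68 V and the balanced reaction transfers n = 6 electrons.
For the overall reaction 3 Cu^2+(aq) + 2 In(s) → 3 Cu(s) + 2 In^3+(aq), Q = [In^3+(aq)]^2 / [Cu^2+(aq)]^3 = 0.33, giving log Q = −0.481.
E = E° − (0.0592/n)·log Q = +0.68 − (0.0592/6)(−0.481) = +0.685 V.

+0.685 V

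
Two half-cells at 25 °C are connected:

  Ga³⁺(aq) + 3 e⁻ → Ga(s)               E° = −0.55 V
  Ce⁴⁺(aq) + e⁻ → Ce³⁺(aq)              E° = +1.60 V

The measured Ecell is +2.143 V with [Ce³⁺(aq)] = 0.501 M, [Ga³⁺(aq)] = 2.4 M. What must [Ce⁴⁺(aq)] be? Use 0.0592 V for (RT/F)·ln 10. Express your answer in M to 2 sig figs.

With Ce⁴⁺/Ce³⁺ at the cathode and Ga³⁺/Ga at the anode, E°cell = +1.60 − (−0.55) = +2.15 V (n = 3).
Since E = E° − (0.0592/n)·log Q, log Q = n(E° − E)/0.0592 = 0.355.
Balancing electrons gives 3 Ce⁴⁺(aq) + Ga(s) → 3 Ce³⁺(aq) + Ga³⁺(aq); thus Q = ([Ce³⁺(aq)]^3·[Ga³⁺(aq)]) / [Ce⁴⁺(aq)]^3.
Isolating [Ce⁴⁺(aq)] in Q = 10^{0.355} yields log [Ce⁴⁺(aq)] = −0.292, i.e. 0.51 M.

0.51 M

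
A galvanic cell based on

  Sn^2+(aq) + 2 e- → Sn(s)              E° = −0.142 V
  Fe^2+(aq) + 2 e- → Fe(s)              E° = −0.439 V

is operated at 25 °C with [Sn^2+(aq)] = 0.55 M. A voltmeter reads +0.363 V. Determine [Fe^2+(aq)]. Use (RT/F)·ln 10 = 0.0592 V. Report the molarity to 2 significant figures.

0.0032 M

The Sn²⁺/Sn couple has the larger reduction potential, so it is the cathode: E°cell = −0.142 − (−0.439) = +0.297 V and n = 2.
Rearranging E = E° − (0.0592/n)·log Q gives log Q = 2(+0.297 − (+0.363))/0.0592 = −2.230.
Balancing electrons gives Sn^2+(aq) + Fe(s) → Sn(s) + Fe^2+(aq); thus Q = [Fe^2+(aq)] / [Sn^2+(aq)].
Isolating [Fe^2+(aq)] in Q = 10^{−2.230} yields log [Fe^2+(aq)] = −2.490, i.e. 0.0032 M.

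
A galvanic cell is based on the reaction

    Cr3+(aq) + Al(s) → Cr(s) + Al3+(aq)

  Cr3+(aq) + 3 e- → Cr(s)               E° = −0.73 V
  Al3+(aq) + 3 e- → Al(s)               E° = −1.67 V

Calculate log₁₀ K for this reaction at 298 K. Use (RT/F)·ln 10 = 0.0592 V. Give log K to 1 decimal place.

log K = 47.6

The Cr³⁺/Cr couple is reduced (cathode); E°cell = −0.73 − (−1.67) = +0.94 V with n = 3.
At equilibrium E = 0, so log K = nE°cell / 0.0592 = (3)(+0.94) / 0.0592 = 47.6.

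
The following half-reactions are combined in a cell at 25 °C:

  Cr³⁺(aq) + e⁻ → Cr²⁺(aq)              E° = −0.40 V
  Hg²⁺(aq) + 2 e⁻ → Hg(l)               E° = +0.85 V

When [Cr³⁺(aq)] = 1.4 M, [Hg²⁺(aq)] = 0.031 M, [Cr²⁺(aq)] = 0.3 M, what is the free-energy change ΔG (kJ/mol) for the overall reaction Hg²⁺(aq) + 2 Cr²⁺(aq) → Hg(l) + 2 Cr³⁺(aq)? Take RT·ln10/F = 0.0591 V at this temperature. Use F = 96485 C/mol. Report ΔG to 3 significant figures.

−225 kJ/mol

The standard cell potential is +0.85 − (−0.40) = +1.25 V, with n = 2 electrons in the balanced equation.
Q = [Cr³⁺(aq)]^2 / ([Hg²⁺(aq)]·[Cr²⁺(aq)]^2) = 703, so log Q = 2.847 and E = +1.25 − (0.0591/2)(2.847) = +1.1659 V.
Then ΔG = −nFE = −2 × 96485 × +1.1659 J/mol = −225 kJ/mol.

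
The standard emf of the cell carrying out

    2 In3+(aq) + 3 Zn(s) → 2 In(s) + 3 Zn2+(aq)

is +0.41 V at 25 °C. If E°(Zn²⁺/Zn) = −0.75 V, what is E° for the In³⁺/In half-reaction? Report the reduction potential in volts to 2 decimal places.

−0.34 V

In the reaction as written the In³⁺/In couple is reduced (cathode) and Zn²⁺/Zn is oxidized (anode), so E°cell = E°(In³⁺/In) − E°(Zn²⁺/Zn).
E°(In³⁺/In) = E°cell + E°(anode) = +0.41 + (−0.75) = −0.34 V.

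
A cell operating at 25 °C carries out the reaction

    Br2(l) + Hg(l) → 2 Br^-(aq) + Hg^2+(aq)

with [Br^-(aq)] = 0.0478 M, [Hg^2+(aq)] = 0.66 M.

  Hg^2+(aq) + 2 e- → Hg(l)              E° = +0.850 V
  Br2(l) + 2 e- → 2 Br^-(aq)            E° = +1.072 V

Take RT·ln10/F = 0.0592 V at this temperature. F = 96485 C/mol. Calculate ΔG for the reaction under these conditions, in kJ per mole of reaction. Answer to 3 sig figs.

The standard cell potential is +1.072 − (+0.850) = +0.222 V, with n = 2 electrons in the balanced equation.
Here Q = [Br^-(aq)]^2·[Hg^2+(aq)] = 0.00151 (log Q = −2.822), giving E = +0.222 − (0.0592/2)·(−2.822) = +0.3055 V.
Then ΔG = −nFE = −2 × 96485 × +0.3055 J/mol = −59.0 kJ/mol.

−59.0 kJ/mol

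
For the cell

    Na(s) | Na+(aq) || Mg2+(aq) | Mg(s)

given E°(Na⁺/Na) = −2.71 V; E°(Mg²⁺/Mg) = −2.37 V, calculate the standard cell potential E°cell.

+0.34 V

By convention the left-hand electrode in cell notation is the anode (oxidation) and the right-hand electrode is the cathode (reduction).
E°cell = E°(right) − E°(left) = −2.37 − (−2.71) = +0.34 V.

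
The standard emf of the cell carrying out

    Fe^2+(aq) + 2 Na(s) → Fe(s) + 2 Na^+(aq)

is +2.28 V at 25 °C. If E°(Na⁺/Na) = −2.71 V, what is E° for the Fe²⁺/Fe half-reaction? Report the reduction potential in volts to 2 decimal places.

−0.43 V

In the reaction as written the Fe²⁺/Fe couple is reduced (cathode) and Na⁺/Na is oxidized (anode), so E°cell = E°(Fe²⁺/Fe) − E°(Na⁺/Na).
E°(Fe²⁺/Fe) = E°cell + E°(anode) = +2.28 + (−2.71) = −0.43 V.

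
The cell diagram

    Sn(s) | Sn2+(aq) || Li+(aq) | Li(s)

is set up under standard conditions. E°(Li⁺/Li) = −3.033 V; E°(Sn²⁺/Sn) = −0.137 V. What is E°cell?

By convention the left-hand electrode in cell notation is the anode (oxidation) and the right-hand electrode is the cathode (reduction).
E°cell = E°(right) − E°(left) = −3.033 − (−0.137) = −2.896 V.
The negative sign shows that, as written, the cell would require an external voltage to drive the reaction.

−2.896 V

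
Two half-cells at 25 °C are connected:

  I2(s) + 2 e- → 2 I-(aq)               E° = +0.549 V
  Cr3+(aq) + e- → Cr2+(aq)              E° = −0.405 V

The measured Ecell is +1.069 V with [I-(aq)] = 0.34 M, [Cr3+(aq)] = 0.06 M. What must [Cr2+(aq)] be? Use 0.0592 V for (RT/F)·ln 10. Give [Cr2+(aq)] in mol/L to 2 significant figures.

With I₂/I⁻ at the cathode and Cr³⁺/Cr²⁺ at the anode, E°cell = +0.549 − (−0.405) = +0.954 V (n = 2).
Since E = E° − (0.0592/n)·log Q, log Q = n(E° − E)/0.0592 = −3.885.
The balanced reaction is I2(s) + 2 Cr2+(aq) → 2 I-(aq) + 2 Cr3+(aq), so Q = ([I-(aq)]^2·[Cr3+(aq)]^2) / [Cr2+(aq)]^2.
Substituting the known concentrations and solving, log [Cr2+(aq)] = 0.252 and [Cr2+(aq)] = 1.8 M.

1.8 M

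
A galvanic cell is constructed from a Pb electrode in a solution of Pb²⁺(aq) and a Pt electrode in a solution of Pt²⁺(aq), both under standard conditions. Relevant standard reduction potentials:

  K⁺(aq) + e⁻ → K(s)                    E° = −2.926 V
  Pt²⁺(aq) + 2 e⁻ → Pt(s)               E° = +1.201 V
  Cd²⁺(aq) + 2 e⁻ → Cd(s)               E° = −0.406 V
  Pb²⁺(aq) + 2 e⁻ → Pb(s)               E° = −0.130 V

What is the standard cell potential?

+1.331 V

The Pt²⁺/Pt couple has the higher E°, so Pt ion is reduced (cathode) and Pb is oxidized (anode).
E°cell = E°(cathode) − E°(anode) = +1.201 − (−0.130) = +1.331 V.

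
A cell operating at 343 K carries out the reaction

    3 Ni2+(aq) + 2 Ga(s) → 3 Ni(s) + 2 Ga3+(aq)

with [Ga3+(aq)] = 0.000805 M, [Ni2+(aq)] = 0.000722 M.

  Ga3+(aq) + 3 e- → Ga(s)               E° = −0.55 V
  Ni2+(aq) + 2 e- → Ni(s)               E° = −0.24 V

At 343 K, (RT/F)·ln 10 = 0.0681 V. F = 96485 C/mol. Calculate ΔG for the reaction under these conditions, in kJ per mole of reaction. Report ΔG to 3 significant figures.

With Ni²⁺/Ni reduced at the cathode, E°cell = −0.24 − (−0.55) = +0.31 V and n = 6.
Q = [Ga3+(aq)]^2 / [Ni2+(aq)]^3 = 1.72×10^3, so log Q = 3.236 and E = +0.31 − (0.0681/6)(3.236) = +0.2733 V.
ΔG = −nFE = −(6)(96485)(+0.2733) J/mol = −158 kJ/mol.

−158 kJ/mol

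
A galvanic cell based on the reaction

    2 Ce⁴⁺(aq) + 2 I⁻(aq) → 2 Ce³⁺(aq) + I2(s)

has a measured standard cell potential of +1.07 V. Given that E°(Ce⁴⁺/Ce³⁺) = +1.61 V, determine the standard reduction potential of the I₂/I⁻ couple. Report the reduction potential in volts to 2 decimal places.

In the reaction as written the Ce⁴⁺/Ce³⁺ couple is reduced (cathode) and I₂/I⁻ is oxidized (anode), so E°cell = E°(Ce⁴⁺/Ce³⁺) − E°(I₂/I⁻).
E°(I₂/I⁻) = E°(cathode) − E°cell = +1.61 − (+1.07) = +0.54 V.

+0.54 V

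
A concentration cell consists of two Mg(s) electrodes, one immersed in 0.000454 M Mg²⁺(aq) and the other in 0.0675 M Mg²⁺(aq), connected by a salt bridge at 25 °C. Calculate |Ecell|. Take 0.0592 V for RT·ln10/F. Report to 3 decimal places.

0.064 V

For a concentration cell E°cell = 0, since both electrodes use the same couple.
The compartment with the higher Mg²⁺(aq) concentration (0.0675 M) acts as the cathode; ions are reduced there and produced at the dilute (0.000454 M) anode.
With n = 2, Ecell = −(0.0592/2)·log([dilute]/[conc]) = −(0.0592/2)·log(0.000454/0.0675) = +0.064 V.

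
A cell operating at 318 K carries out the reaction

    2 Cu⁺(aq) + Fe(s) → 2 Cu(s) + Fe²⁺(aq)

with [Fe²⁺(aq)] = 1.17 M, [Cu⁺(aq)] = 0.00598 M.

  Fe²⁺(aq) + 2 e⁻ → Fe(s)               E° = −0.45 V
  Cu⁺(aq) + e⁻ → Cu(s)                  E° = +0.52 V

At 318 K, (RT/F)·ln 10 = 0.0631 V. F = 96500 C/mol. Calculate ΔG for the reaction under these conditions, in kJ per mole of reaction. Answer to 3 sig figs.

E°cell = +0.52 − (−0.45) = +0.97 V; the balanced reaction transfers n = 2 electrons.
The reaction quotient is [Fe²⁺(aq)] / [Cu⁺(aq)]^2 = 3.27×10^4; by Nernst, E = +0.97 − (0.0631/2)(4.515) = +0.8276 V.
ΔG = −nFE = −(2)(96500)(+0.8276) J/mol = −160 kJ/mol.

−160 kJ/mol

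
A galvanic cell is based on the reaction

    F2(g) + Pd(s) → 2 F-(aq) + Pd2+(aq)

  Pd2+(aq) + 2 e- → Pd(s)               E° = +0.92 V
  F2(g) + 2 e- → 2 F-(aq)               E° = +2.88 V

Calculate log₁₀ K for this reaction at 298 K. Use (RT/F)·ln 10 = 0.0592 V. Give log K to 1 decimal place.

log K = 66.2

The F₂/F⁻ couple is reduced (cathode); E°cell = +2.88 − (+0.92) = +1.96 V with n = 2.
At equilibrium E = 0, so log K = nE°cell / 0.0592 = (2)(+1.96) / 0.0592 = 66.2.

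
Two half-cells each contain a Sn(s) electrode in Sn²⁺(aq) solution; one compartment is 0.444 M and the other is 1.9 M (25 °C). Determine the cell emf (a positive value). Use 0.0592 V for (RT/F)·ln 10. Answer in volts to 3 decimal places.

For a concentration cell E°cell = 0, since both electrodes use the same couple.
The compartment with the higher Sn²⁺(aq) concentration (1.9 M) acts as the cathode; ions are reduced there and produced at the dilute (0.444 M) anode.
With n = 2, Ecell = −(0.0592/2)·log([dilute]/[conc]) = −(0.0592/2)·log(0.444/1.9) = +0.019 V.

0.019 V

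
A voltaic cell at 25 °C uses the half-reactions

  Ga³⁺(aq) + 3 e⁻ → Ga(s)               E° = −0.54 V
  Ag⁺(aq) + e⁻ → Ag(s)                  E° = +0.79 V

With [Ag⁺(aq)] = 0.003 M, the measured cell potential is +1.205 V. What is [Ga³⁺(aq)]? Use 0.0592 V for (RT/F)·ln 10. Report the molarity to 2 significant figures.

Ag⁺/Ag is the cathode (higher E°); E°cell = +0.79 − (−0.54) = +1.33 V with n = 3.
Since E = E° − (0.0592/n)·log Q, log Q = n(E° − E)/0.0592 = 6.334.
The balanced reaction is 3 Ag⁺(aq) + Ga(s) → 3 Ag(s) + Ga³⁺(aq), so Q = [Ga³⁺(aq)] / [Ag⁺(aq)]^3.
Substituting the known concentrations and solving, log [Ga³⁺(aq)] = −1.235 and [Ga³⁺(aq)] = 0.058 M.

0.058 M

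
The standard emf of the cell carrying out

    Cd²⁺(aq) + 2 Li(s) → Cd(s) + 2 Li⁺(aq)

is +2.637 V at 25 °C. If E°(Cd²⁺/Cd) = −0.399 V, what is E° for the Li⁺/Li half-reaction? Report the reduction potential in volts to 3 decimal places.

In the reaction as written the Cd²⁺/Cd couple is reduced (cathode) and Li⁺/Li is oxidized (anode), so E°cell = E°(Cd²⁺/Cd) − E°(Li⁺/Li).
E°(Li⁺/Li) = E°(cathode) − E°cell = −0.399 − (+2.637) = −3.036 V.

−3.036 V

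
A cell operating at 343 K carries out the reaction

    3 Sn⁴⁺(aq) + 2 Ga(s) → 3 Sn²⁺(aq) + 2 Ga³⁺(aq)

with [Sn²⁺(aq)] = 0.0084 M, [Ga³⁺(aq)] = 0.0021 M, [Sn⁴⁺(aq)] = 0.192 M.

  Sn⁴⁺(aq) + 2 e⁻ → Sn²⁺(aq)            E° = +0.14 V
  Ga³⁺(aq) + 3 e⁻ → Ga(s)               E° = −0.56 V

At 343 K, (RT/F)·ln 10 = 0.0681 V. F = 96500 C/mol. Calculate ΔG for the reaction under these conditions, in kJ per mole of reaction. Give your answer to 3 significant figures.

The standard cell potential is +0.14 − (−0.56) = +0.70 V, with n = 6 electrons in the balanced equation.
Q = ([Sn²⁺(aq)]^3·[Ga³⁺(aq)]^2) / [Sn⁴⁺(aq)]^3 = 3.69×10^−10, so log Q = −9.433 and E = +0.70 − (0.0681/6)(−9.433) = +0.8071 V.
Finally ΔG = −nFE = −(6)(96500 C/mol)(+0.8071 V) = −467 kJ/mol.

−467 kJ/mol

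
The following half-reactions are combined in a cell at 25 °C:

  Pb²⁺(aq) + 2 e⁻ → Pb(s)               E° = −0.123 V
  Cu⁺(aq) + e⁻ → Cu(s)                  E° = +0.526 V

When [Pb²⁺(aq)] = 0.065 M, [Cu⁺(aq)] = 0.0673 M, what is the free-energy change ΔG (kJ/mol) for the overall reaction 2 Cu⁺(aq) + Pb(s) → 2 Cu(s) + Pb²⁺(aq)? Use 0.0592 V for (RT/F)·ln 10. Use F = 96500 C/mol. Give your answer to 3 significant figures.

−119 kJ/mol

The standard cell potential is +0.526 − (−0.123) = +0.649 V, with n = 2 electrons in the balanced equation.
Here Q = [Pb²⁺(aq)] / [Cu⁺(aq)]^2 = 14.4 (log Q = 1.157), giving E = +0.649 − (0.0592/2)·(1.157) = +0.6148 V.
Finally ΔG = −nFE = −(2)(96500 C/mol)(+0.6148 V) = −119 kJ/mol.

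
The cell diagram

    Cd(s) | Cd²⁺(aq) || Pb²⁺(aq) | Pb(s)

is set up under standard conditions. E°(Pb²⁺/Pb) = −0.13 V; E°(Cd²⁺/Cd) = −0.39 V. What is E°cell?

+0.26 V

By convention the left-hand electrode in cell notation is the anode (oxidation) and the right-hand electrode is the cathode (reduction).
E°cell = E°(right) − E°(left) = −0.13 − (−0.39) = +0.26 V.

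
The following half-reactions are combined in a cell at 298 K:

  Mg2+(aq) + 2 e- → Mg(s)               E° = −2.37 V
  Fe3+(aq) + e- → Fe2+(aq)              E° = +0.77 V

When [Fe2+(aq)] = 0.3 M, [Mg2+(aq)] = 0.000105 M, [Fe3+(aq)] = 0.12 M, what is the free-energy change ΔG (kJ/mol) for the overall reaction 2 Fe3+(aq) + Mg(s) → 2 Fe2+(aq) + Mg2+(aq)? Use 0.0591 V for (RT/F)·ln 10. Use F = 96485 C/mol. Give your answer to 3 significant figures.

E°cell = +0.77 − (−2.37) = +3.14 V; the balanced reaction transfers n = 2 electrons.
Q = ([Fe2+(aq)]^2·[Mg2+(aq)]) / [Fe3+(aq)]^2 = 0.000656, so log Q = −3.183 and E = +3.14 − (0.0591/2)(−3.183) = +3.2341 V.
Finally ΔG = −nFE = −(2)(96485 C/mol)(+3.2341 V) = −624 kJ/mol.

−624 kJ/mol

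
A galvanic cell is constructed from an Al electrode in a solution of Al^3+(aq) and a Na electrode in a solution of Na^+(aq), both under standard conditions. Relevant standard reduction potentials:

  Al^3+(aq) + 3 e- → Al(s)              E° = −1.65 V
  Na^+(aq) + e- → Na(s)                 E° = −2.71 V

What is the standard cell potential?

+1.06 V

Of the two couples in this cell, the one with the more positive reduction potential is reduced at the cathode: here that is Al³⁺/Al (−1.65 V); Na⁺/Na (−2.71 V) is the anode.
E°cell = E°(cathode) − E°(anode) = −1.65 − (−2.71) = +1.06 V.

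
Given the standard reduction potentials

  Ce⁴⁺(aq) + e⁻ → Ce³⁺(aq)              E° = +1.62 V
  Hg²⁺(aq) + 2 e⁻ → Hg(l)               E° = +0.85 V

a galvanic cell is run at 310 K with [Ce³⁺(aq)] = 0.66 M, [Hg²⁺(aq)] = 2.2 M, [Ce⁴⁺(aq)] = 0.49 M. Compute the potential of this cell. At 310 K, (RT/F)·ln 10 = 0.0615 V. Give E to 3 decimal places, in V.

The Ce⁴⁺/Ce³⁺ couple has the more positive E°, so it is the cathode; Hg²⁺/Hg is the anode.
E°cell = +1.62 − (+0.85) = +0.77 V, with n = 2 electrons transferred.
Balancing gives 2 Ce⁴⁺(aq) + Hg(l) → 2 Ce³⁺(aq) + Hg²⁺(aq); hence Q = ([Ce³⁺(aq)]^2·[Hg²⁺(aq)]) / [Ce⁴⁺(aq)]^2 = 3.99 (log Q = 0.601).
E = E° − (0.0615/n)·log Q = +0.77 − (0.0615/2)(0.601) = +0.752 V.

+0.752 V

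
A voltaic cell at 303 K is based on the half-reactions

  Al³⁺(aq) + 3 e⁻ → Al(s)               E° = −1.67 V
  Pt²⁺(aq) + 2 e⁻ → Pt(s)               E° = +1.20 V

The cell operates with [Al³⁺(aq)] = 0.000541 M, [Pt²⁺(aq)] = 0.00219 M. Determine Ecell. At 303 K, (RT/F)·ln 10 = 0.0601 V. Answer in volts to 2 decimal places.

Pt²⁺/Pt is reduced (cathode, E° = +1.20 V) and Al³⁺/Al is oxidized (anode).
The standard potential is +1.20 − (−1.67) = +2.87 V and the balanced reaction transfers n = 6 electrons.
For the overall reaction 3 Pt²⁺(aq) + 2 Al(s) → 3 Pt(s) + 2 Al³⁺(aq), Q = [Al³⁺(aq)]^2 / [Pt²⁺(aq)]^3 = 27.9, giving log Q = 1.445.
By the Nernst equation, E = +2.87 − (0.0601/6)·(1.445) = +2.86 V.

+2.86 V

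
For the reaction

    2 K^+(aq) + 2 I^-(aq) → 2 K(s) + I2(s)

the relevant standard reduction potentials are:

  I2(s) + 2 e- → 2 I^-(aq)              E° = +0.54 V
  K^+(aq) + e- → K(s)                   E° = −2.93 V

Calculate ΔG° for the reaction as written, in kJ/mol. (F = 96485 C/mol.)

In the reaction as written K^+(aq) is reduced, so the K⁺/K couple is the cathode and I₂/I⁻ is the anode.
E°cell = −2.93 − (+0.54) = −3.47 V; balancing electrons gives n = 2.
ΔG° = −nFE°cell = −(2)(96485)(−3.47) J/mol = +670 kJ/mol.

+670 kJ/mol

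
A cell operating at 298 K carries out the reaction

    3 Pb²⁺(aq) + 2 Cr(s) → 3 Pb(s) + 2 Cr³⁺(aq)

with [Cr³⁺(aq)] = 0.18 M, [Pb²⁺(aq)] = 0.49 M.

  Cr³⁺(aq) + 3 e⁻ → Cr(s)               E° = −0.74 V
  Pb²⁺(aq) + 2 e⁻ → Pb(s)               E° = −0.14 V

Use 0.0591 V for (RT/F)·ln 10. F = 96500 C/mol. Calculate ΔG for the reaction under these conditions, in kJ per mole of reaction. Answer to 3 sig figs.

The standard cell potential is −0.14 − (−0.74) = +0.60 V, with n = 6 electrons in the balanced equation.
The reaction quotient is [Cr³⁺(aq)]^2 / [Pb²⁺(aq)]^3 = 0.275; by Nernst, E = +0.60 − (0.0591/6)(−0.560) = +0.6055 V.
ΔG = −nFE = −(6)(96500)(+0.6055) J/mol = −351 kJ/mol.

−351 kJ/mol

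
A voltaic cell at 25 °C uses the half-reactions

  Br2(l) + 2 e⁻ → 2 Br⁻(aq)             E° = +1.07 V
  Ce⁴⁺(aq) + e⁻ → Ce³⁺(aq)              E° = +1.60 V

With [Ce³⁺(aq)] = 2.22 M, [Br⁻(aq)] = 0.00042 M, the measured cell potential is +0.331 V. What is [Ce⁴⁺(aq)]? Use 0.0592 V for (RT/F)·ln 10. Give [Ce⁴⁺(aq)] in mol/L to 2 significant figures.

The Ce⁴⁺/Ce³⁺ couple has the larger reduction potential, so it is the cathode: E°cell = +1.60 − (+1.07) = +0.53 V and n = 2.
From the Nernst equation, log Q = n(E° − E)/0.0592 = 2·(+0.53 − (+0.331))/0.0592 = 6.723.
Balancing electrons gives 2 Ce⁴⁺(aq) + 2 Br⁻(aq) → 2 Ce³⁺(aq) + Br2(l); thus Q = [Ce³⁺(aq)]^2 / ([Ce⁴⁺(aq)]^2·[Br⁻(aq)]^2).
Solving for the unknown gives log [Ce⁴⁺(aq)] = 0.362, so [Ce⁴⁺(aq)] ≈ 2.3 M.

2.3 M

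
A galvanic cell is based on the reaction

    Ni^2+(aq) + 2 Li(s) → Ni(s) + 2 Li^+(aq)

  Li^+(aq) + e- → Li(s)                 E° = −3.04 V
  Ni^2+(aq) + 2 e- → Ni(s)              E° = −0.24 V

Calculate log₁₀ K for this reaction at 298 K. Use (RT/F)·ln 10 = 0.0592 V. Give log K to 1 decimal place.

The Ni²⁺/Ni couple is reduced (cathode); E°cell = −0.24 − (−3.04) = +2.80 V with n = 2.
At equilibrium E = 0, so log K = nE°cell / 0.0592 = (2)(+2.80) / 0.0592 = 94.6.

log K = 94.6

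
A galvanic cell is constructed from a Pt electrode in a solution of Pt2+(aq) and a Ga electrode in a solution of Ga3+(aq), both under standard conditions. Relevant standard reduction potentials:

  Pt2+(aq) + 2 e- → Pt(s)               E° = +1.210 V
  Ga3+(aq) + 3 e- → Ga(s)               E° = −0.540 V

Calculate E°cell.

+1.750 V

Of the two couples in this cell, the one with the more positive reduction potential is reduced at the cathode: here that is Pt²⁺/Pt (+1.210 V); Ga³⁺/Ga (−0.540 V) is the anode.
E°cell = E°(cathode) − E°(anode) = +1.210 − (−0.540) = +1.750 V.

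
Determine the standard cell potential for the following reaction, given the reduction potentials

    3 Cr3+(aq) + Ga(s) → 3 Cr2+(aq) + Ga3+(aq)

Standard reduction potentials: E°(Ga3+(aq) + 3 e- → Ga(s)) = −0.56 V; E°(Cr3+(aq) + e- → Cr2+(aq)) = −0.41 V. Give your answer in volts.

+0.15 V

Cr3+(aq) gains electrons, so the Cr³⁺/Cr²⁺ couple is the cathode; the Ga³⁺/Ga couple is the anode.
E°cell = E°(cathode) − E°(anode) = −0.41 − (−0.56) = +0.15 V.
The positive value indicates the reaction is spontaneous as written.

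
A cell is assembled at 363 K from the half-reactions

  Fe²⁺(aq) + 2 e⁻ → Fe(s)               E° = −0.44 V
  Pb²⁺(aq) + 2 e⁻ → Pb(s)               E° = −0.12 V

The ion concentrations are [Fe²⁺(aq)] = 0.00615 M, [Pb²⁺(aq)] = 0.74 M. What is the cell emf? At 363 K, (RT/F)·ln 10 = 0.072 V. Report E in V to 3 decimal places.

Since E°(Pb²⁺/Pb) > E°(Fe²⁺/Fe), Pb²⁺/Pb serves as the cathode.
E°cell = −0.12 − (−0.44) = +0.32 V, with n = 2 electrons transferred.
For the overall reaction Pb²⁺(aq) + Fe(s) → Pb(s) + Fe²⁺(aq), Q = [Fe²⁺(aq)] / [Pb²⁺(aq)] = 0.00831, giving log Q = −2.080.
Applying E = E° − (RT ln10/nF)·log Q gives +0.32 − (0.072/2)(−2.080) = +0.395 V.

+0.395 V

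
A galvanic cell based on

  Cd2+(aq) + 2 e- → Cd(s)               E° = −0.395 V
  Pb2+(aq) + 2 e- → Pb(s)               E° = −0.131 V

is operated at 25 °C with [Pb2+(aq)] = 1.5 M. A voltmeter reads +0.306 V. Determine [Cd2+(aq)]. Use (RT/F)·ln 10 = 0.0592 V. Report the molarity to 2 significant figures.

0.057 M

The Pb²⁺/Pb couple has the larger reduction potential, so it is the cathode: E°cell = −0.131 − (−0.395) = +0.264 V and n = 2.
Rearranging E = E° − (0.0592/n)·log Q gives log Q = 2(+0.264 − (+0.306))/0.0592 = −1.419.
The balanced reaction is Pb2+(aq) + Cd(s) → Pb(s) + Cd2+(aq), so Q = [Cd2+(aq)] / [Pb2+(aq)].
Solving for the unknown gives log [Cd2+(aq)] = −1.243, so [Cd2+(aq)] ≈ 0.057 M.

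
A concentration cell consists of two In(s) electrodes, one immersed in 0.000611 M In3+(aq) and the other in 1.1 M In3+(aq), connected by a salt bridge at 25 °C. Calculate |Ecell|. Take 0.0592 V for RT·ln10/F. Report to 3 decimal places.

0.064 V

For a concentration cell E°cell = 0, since both electrodes use the same couple.
The compartment with the higher In3+(aq) concentration (1.1 M) acts as the cathode; ions are reduced there and produced at the dilute (0.000611 M) anode.
With n = 3, Ecell = −(0.0592/3)·log([dilute]/[conc]) = −(0.0592/3)·log(0.000611/1.1) = +0.064 V.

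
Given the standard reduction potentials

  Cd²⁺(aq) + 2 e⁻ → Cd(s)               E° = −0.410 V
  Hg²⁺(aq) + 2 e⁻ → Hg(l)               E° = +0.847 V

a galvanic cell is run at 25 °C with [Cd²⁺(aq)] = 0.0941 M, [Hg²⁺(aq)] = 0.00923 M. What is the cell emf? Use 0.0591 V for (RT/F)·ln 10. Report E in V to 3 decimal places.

+1.227 V

Since E°(Hg²⁺/Hg) > E°(Cd²⁺/Cd), Hg²⁺/Hg serves as the cathode.
E°cell = +0.847 − (−0.410) = +1.257 V, with n = 2 electrons transferred.
The balanced reaction is Hg²⁺(aq) + Cd(s) → Hg(l) + Cd²⁺(aq), so Q = [Cd²⁺(aq)] / [Hg²⁺(aq)] = 10.2 and log Q = 1.008.
E = E° − (0.0591/n)·log Q = +1.257 − (0.0591/2)(1.008) = +1.227 V.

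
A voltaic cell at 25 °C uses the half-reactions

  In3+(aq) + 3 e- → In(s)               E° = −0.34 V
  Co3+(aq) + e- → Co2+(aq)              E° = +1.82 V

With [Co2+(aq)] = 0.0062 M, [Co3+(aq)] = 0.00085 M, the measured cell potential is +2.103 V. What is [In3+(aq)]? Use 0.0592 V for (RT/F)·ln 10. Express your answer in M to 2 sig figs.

2.0 M

With Co³⁺/Co²⁺ at the cathode and In³⁺/In at the anode, E°cell = +1.82 − (−0.34) = +2.16 V (n = 3).
Rearranging E = E° − (0.0592/n)·log Q gives log Q = 3(+2.16 − (+2.103))/0.0592 = 2.889.
The balanced reaction is 3 Co3+(aq) + In(s) → 3 Co2+(aq) + In3+(aq), so Q = ([Co2+(aq)]^3·[In3+(aq)]) / [Co3+(aq)]^3.
Substituting the known concentrations and solving, log [In3+(aq)] = 0.300 and [In3+(aq)] = 2.0 M.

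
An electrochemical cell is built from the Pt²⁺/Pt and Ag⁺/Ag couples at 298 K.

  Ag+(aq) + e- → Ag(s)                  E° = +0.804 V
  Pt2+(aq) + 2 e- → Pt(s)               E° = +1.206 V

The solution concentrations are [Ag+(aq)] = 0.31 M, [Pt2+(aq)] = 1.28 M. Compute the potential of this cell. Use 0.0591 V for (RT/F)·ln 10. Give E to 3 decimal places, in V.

Pt²⁺/Pt is reduced (cathode, E° = +1.206 V) and Ag⁺/Ag is oxidized (anode).
The standard potential is +1.206 − (+0.804) = +0.402 V and the balanced reaction transfers n = 2 electrons.
The balanced reaction is Pt2+(aq) + 2 Ag(s) → Pt(s) + 2 Ag+(aq), so Q = [Ag+(aq)]^2 / [Pt2+(aq)] = 0.0751 and log Q = −1.124.
Applying E = E° − (RT ln10/nF)·log Q gives +0.402 − (0.0591/2)(−1.124) = +0.435 V.

+0.435 V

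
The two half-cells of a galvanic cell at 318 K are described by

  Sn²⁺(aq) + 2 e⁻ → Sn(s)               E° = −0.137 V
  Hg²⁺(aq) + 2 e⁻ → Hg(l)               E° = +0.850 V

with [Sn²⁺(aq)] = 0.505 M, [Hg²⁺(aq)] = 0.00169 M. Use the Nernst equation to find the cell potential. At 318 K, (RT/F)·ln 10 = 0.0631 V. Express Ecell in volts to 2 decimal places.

+0.91 V

Hg²⁺/Hg is reduced (cathode, E° = +0.850 V) and Sn²⁺/Sn is oxidized (anode).
E°cell = E°cat − E°an = +0.850 − (−0.137) = +0.987 V; n = 2.
For the overall reaction Hg²⁺(aq) + Sn(s) → Hg(l) + Sn²⁺(aq), Q = [Sn²⁺(aq)] / [Hg²⁺(aq)] = 299, giving log Q = 2.475.
E = E° − (0.0631/n)·log Q = +0.987 − (0.0631/2)(2.475) = +0.91 V.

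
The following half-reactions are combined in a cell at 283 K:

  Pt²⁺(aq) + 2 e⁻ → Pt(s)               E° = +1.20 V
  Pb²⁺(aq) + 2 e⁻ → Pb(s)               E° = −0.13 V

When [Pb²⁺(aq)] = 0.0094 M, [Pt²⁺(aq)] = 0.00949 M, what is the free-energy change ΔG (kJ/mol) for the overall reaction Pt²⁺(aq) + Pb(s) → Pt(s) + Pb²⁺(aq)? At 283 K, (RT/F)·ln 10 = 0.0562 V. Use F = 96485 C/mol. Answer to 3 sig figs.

The standard cell potential is +1.20 − (−0.13) = +1.33 V, with n = 2 electrons in the balanced equation.
Here Q = [Pb²⁺(aq)] / [Pt²⁺(aq)] = 0.991 (log Q = −0.004), giving E = +1.33 − (0.0562/2)·(−0.004) = +1.3301 V.
ΔG = −nFE = −(2)(96485)(+1.3301) J/mol = −257 kJ/mol.

−257 kJ/mol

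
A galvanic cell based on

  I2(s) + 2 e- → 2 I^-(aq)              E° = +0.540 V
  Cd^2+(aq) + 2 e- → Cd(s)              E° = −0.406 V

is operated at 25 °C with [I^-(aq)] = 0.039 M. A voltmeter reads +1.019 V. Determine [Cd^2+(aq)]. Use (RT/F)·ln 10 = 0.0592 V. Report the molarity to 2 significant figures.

2.2 M

The I₂/I⁻ couple has the larger reduction potential, so it is the cathode: E°cell = +0.540 − (−0.406) = +0.946 V and n = 2.
Rearranging E = E° − (0.0592/n)·log Q gives log Q = 2(+0.946 − (+1.019))/0.0592 = −2.466.
For I2(s) + Cd(s) → 2 I^-(aq) + Cd^2+(aq), the reaction quotient is Q = [I^-(aq)]^2·[Cd^2+(aq)].
Substituting the known concentrations and solving, log [Cd^2+(aq)] = 0.352 and [Cd^2+(aq)] = 2.2 M.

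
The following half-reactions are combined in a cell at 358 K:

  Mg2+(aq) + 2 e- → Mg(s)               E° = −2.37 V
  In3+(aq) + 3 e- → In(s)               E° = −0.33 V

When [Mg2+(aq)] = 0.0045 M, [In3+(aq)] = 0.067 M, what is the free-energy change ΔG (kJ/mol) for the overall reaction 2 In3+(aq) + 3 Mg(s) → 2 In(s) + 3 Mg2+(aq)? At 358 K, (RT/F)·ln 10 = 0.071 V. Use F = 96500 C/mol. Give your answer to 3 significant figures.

E°cell = −0.33 − (−2.37) = +2.04 V; the balanced reaction transfers n = 6 electrons.
The reaction quotient is [Mg2+(aq)]^3 / [In3+(aq)]^2 = 2.03×10^−5; by Nernst, E = +2.04 − (0.071/6)(−4.693) = +2.0955 V.
Then ΔG = −nFE = −6 × 96500 × +2.0955 J/mol = −1210 kJ/mol.

−1210 kJ/mol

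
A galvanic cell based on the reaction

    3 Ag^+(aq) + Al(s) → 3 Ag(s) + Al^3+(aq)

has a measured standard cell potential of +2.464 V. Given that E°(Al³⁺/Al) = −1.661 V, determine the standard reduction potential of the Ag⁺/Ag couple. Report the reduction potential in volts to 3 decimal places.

+0.803 V

In the reaction as written the Ag⁺/Ag couple is reduced (cathode) and Al³⁺/Al is oxidized (anode), so E°cell = E°(Ag⁺/Ag) − E°(Al³⁺/Al).
E°(Ag⁺/Ag) = E°cell + E°(anode) = +2.464 + (−1.661) = +0.803 V.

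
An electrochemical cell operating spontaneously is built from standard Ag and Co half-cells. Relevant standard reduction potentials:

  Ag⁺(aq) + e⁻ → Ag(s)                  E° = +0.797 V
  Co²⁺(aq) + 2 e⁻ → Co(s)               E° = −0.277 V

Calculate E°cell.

+1.074 V

The Ag⁺/Ag couple has the higher E°, so Ag ion is reduced (cathode) and Co is oxidized (anode).
E°cell = E°(cathode) − E°(anode) = +0.797 − (−0.277) = +1.074 V.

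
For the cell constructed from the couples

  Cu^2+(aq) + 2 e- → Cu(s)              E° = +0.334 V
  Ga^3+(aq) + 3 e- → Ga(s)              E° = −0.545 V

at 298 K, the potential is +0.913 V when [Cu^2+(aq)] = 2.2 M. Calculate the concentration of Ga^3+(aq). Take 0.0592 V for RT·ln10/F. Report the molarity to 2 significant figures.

With Cu²⁺/Cu at the cathode and Ga³⁺/Ga at the anode, E°cell = +0.334 − (−0.545) = +0.879 V (n = 6).
From the Nernst equation, log Q = n(E° − E)/0.0592 = 6·(+0.879 − (+0.913))/0.0592 = −3.446.
For 3 Cu^2+(aq) + 2 Ga(s) → 3 Cu(s) + 2 Ga^3+(aq), the reaction quotient is Q = [Ga^3+(aq)]^2 / [Cu^2+(aq)]^3.
Solving for the unknown gives log [Ga^3+(aq)] = −1.209, so [Ga^3+(aq)] ≈ 0.062 M.

0.062 M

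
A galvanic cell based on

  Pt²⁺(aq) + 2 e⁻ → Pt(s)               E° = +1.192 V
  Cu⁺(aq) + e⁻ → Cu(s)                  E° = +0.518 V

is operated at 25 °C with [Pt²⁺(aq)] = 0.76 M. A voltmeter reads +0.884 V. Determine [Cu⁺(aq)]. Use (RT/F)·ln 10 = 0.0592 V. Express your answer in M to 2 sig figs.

The Pt²⁺/Pt couple has the larger reduction potential, so it is the cathode: E°cell = +1.192 − (+0.518) = +0.674 V and n = 2.
Rearranging E = E° − (0.0592/n)·log Q gives log Q = 2(+0.674 − (+0.884))/0.0592 = −7.095.
Balancing electrons gives Pt²⁺(aq) + 2 Cu(s) → Pt(s) + 2 Cu⁺(aq); thus Q = [Cu⁺(aq)]^2 / [Pt²⁺(aq)].
Isolating [Cu⁺(aq)] in Q = 10^{−7.095} yields log [Cu⁺(aq)] = −3.607, i.e. 0.00025 M.

0.00025 M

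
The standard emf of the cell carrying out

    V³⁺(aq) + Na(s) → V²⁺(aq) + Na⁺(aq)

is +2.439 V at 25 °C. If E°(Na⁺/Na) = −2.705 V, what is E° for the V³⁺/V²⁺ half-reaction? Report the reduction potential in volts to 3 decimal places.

−0.266 V

In the reaction as written the V³⁺/V²⁺ couple is reduced (cathode) and Na⁺/Na is oxidized (anode), so E°cell = E°(V³⁺/V²⁺) − E°(Na⁺/Na).
E°(V³⁺/V²⁺) = E°cell + E°(anode) = +2.439 + (−2.705) = −0.266 V.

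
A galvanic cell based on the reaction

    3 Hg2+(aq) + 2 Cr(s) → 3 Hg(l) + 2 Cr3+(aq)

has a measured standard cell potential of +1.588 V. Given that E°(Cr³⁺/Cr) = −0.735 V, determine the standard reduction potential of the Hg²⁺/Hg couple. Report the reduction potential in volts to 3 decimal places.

In the reaction as written the Hg²⁺/Hg couple is reduced (cathode) and Cr³⁺/Cr is oxidized (anode), so E°cell = E°(Hg²⁺/Hg) − E°(Cr³⁺/Cr).
E°(Hg²⁺/Hg) = E°cell + E°(anode) = +1.588 + (−0.735) = +0.853 V.

+0.853 V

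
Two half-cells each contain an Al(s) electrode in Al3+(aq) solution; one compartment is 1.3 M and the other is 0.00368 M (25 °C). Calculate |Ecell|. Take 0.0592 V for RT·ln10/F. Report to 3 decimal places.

For a concentration cell E°cell = 0, since both electrodes use the same couple.
The compartment with the higher Al3+(aq) concentration (1.3 M) acts as the cathode; ions are reduced there and produced at the dilute (0.00368 M) anode.
With n = 3, Ecell = −(0.0592/3)·log([dilute]/[conc]) = −(0.0592/3)·log(0.00368/1.3) = +0.050 V.

0.050 V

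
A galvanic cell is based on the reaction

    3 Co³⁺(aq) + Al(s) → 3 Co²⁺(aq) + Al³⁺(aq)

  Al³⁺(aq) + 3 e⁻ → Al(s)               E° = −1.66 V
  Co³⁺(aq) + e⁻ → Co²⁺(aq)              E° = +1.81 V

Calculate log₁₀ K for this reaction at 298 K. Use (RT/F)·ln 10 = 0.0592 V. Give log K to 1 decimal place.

log K = 175.8

The Co³⁺/Co²⁺ couple is reduced (cathode); E°cell = +1.81 − (−1.66) = +3.47 V with n = 3.
At equilibrium E = 0, so log K = nE°cell / 0.0592 = (3)(+3.47) / 0.0592 = 175.8.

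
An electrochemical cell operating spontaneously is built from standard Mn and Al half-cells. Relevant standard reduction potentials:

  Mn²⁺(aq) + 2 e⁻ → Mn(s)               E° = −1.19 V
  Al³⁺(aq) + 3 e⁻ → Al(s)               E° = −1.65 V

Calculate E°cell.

+0.46 V

The Mn²⁺/Mn couple has the higher E°, so Mn ion is reduced (cathode) and Al is oxidized (anode).
E°cell = E°(cathode) − E°(anode) = −1.19 − (−1.65) = +0.46 V.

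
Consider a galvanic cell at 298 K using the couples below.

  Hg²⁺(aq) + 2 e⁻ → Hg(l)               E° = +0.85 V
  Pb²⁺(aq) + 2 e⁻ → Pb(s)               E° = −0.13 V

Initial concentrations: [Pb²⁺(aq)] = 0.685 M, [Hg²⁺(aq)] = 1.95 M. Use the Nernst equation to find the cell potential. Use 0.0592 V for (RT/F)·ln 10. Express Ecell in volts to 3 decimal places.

+0.993 V

Since E°(Hg²⁺/Hg) > E°(Pb²⁺/Pb), Hg²⁺/Hg serves as the cathode.
E°cell = +0.85 − (−0.13) = +0.98 V, with n = 2 electrons transferred.
The balanced reaction is Hg²⁺(aq) + Pb(s) → Hg(l) + Pb²⁺(aq), so Q = [Pb²⁺(aq)] / [Hg²⁺(aq)] = 0.351 and log Q = −0.454.
By the Nernst equation, E = +0.98 − (0.0592/2)·(−0.454) = +0.993 V.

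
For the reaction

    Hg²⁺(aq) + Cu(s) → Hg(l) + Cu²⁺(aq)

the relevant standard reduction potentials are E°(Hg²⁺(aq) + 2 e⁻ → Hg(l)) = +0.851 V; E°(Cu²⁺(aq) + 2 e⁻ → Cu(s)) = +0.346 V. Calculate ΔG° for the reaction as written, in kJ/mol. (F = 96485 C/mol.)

In the reaction as written Hg²⁺(aq) is reduced, so the Hg²⁺/Hg couple is the cathode and Cu²⁺/Cu is the anode.
E°cell = +0.851 − (+0.346) = +0.505 V; balancing electrons gives n = 2.
ΔG° = −nFE°cell = −(2)(96485)(+0.505) J/mol = −97.4 kJ/mol.

−97.4 kJ/mol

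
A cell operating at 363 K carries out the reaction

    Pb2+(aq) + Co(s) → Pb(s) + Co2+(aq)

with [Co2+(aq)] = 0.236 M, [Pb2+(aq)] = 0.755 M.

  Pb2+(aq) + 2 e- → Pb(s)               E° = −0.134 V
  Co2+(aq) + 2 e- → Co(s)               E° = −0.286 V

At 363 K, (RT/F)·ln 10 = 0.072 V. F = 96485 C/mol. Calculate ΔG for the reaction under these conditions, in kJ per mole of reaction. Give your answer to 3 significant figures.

With Pb²⁺/Pb reduced at the cathode, E°cell = −0.134 − (−0.286) = +0.152 V and n = 2.
The reaction quotient is [Co2+(aq)] / [Pb2+(aq)] = 0.313; by Nernst, E = +0.152 − (0.072/2)(−0.505) = +0.1702 V.
Then ΔG = −nFE = −2 × 96485 × +0.1702 J/mol = −32.8 kJ/mol.

−32.8 kJ/mol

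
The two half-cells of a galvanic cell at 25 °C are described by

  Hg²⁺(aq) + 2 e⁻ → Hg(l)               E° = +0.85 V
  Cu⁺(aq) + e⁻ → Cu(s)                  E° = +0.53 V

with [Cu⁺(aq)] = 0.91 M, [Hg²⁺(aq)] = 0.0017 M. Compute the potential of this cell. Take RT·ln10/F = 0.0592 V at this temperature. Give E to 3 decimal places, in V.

+0.240 V

Hg²⁺/Hg is reduced (cathode, E° = +0.85 V) and Cu⁺/Cu is oxidized (anode).
E°cell = +0.85 − (+0.53) = +0.32 V, with n = 2 electrons transferred.
Balancing gives Hg²⁺(aq) + 2 Cu(s) → Hg(l) + 2 Cu⁺(aq); hence Q = [Cu⁺(aq)]^2 / [Hg²⁺(aq)] = 487 (log Q = 2.688).
Applying E = E° − (RT ln10/nF)·log Q gives +0.32 − (0.0592/2)(2.688) = +0.240 V.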